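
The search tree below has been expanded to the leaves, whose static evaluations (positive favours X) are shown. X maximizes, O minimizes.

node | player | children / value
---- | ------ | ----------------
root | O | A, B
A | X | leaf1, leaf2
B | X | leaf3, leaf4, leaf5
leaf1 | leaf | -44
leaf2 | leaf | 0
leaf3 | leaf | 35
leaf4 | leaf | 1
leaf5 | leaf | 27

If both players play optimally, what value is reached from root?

0

A (X): max(-44, 0) = 0
B (X): max(35, 1, 27) = 35
root (O): min(0, 35) = 0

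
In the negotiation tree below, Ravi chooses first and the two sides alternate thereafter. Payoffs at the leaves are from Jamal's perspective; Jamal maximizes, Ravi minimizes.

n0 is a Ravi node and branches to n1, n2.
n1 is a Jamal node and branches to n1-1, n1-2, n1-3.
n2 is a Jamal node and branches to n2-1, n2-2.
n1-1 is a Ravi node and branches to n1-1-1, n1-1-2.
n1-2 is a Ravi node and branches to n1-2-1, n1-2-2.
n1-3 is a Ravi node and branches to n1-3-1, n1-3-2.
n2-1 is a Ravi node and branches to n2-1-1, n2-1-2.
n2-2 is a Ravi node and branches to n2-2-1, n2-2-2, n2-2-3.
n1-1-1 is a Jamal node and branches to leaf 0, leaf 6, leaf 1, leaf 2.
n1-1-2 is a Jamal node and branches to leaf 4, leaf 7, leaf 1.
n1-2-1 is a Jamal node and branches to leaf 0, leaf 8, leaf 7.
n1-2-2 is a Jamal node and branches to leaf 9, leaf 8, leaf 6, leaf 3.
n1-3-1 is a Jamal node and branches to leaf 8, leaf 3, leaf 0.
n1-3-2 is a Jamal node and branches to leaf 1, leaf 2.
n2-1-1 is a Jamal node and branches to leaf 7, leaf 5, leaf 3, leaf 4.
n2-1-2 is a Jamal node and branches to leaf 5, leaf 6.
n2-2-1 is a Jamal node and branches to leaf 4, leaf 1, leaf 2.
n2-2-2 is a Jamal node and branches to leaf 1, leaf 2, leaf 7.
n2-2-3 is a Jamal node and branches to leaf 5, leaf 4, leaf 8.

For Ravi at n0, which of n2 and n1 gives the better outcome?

n2-1-1 (Jamal): max(7, 5, 3, 4) = 7
n2-1-2 (Jamal): max(5, 6) = 6
n2-1 (Ravi): min(7, 6) = 6
n2-2-1 (Jamal): max(4, 1, 2) = 4
n2-2-2 (Jamal): max(1, 2, 7) = 7
n2-2-3 (Jamal): max(5, 4, 8) = 8
n2-2 (Ravi): min(4, 7, 8) = 4
n2 (Jamal): max(6, 4) = 6
n1-1-1 (Jamal): max(0, 6, 1, 2) = 6
n1-1-2 (Jamal): max(4, 7, 1) = 7
n1-1 (Ravi): min(6, 7) = 6
n1-2-1 (Jamal): max(0, 8, 7) = 8
n1-2-2 (Jamal): max(9, 8, 6, 3) = 9
n1-2 (Ravi): min(8, 9) = 8
n1-3-1 (Jamal): max(8, 3, 0) = 8
n1-3-2 (Jamal): max(1, 2) = 2
n1-3 (Ravi): min(8, 2) = 2
n1 (Jamal): max(6, 8, 2) = 8
Ravi prefers the lower value; n2=6, n1=8. n2 is better since 6 < 8.

n2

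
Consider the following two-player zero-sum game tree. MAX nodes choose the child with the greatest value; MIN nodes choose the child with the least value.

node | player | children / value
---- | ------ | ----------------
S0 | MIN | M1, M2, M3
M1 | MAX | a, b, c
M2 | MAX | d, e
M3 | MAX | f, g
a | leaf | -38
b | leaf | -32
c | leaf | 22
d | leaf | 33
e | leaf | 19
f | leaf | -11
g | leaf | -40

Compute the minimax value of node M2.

M2 (MAX): max(33, 19) = 33

33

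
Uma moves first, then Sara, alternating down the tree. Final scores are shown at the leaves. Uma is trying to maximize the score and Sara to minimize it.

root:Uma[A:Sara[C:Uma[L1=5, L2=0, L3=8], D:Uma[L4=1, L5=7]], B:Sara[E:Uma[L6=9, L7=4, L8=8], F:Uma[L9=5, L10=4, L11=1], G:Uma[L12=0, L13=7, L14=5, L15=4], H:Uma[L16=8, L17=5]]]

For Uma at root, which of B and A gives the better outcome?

E (Uma): max(9, 4, 8) = 9
F (Uma): max(5, 4, 1) = 5
G (Uma): max(0, 7, 5, 4) = 7
H (Uma): max(8, 5) = 8
B (Sara): min(9, 5, 7, 8) = 5
C (Uma): max(5, 0, 8) = 8
D (Uma): max(1, 7) = 7
A (Sara): min(8, 7) = 7
Uma prefers the higher value; B=5, A=7. A is better since 7 > 5.

A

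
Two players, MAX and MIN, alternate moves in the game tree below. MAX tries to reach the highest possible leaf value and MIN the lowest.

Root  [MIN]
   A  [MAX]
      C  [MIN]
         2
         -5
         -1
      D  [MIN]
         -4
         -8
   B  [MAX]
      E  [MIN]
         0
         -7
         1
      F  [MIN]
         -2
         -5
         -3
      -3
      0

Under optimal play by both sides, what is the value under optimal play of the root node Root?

-5

C (MIN): min(2, -5, -1) = -5
D (MIN): min(-4, -8) = -8
A (MAX): max(-5, -8) = -5
E (MIN): min(0, -7, 1) = -7
F (MIN): min(-2, -5, -3) = -5
B (MAX): max(-7, -5, -3, 0) = 0
Root (MIN): min(-5, 0) = -5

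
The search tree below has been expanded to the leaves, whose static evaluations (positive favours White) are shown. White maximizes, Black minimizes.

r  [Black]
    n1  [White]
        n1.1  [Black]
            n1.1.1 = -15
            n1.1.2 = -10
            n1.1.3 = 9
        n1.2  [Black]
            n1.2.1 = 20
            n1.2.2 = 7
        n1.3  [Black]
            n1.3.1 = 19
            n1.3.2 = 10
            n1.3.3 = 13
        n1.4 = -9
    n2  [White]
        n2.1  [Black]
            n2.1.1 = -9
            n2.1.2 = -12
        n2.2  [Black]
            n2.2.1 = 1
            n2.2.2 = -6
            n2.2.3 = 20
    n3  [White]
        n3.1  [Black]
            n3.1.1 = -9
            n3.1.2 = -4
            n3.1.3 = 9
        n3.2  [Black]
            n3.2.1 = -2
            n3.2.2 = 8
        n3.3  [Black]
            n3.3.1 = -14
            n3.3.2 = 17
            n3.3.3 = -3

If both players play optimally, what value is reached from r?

n1.1 (Black): min(-15, -10, 9) = -15
n1.2 (Black): min(20, 7) = 7
n1.3 (Black): min(19, 10, 13) = 10
n1 (White): max(-15, 7, 10, -9) = 10
n2.1 (Black): min(-9, -12) = -12
n2.2 (Black): min(1, -6, 20) = -6
n2 (White): max(-12, -6) = -6
n3.1 (Black): min(-9, -4, 9) = -9
n3.2 (Black): min(-2, 8) = -2
n3.3 (Black): min(-14, 17, -3) = -14
n3 (White): max(-9, -2, -14) = -2
r (Black): min(10, -6, -2) = -6

-6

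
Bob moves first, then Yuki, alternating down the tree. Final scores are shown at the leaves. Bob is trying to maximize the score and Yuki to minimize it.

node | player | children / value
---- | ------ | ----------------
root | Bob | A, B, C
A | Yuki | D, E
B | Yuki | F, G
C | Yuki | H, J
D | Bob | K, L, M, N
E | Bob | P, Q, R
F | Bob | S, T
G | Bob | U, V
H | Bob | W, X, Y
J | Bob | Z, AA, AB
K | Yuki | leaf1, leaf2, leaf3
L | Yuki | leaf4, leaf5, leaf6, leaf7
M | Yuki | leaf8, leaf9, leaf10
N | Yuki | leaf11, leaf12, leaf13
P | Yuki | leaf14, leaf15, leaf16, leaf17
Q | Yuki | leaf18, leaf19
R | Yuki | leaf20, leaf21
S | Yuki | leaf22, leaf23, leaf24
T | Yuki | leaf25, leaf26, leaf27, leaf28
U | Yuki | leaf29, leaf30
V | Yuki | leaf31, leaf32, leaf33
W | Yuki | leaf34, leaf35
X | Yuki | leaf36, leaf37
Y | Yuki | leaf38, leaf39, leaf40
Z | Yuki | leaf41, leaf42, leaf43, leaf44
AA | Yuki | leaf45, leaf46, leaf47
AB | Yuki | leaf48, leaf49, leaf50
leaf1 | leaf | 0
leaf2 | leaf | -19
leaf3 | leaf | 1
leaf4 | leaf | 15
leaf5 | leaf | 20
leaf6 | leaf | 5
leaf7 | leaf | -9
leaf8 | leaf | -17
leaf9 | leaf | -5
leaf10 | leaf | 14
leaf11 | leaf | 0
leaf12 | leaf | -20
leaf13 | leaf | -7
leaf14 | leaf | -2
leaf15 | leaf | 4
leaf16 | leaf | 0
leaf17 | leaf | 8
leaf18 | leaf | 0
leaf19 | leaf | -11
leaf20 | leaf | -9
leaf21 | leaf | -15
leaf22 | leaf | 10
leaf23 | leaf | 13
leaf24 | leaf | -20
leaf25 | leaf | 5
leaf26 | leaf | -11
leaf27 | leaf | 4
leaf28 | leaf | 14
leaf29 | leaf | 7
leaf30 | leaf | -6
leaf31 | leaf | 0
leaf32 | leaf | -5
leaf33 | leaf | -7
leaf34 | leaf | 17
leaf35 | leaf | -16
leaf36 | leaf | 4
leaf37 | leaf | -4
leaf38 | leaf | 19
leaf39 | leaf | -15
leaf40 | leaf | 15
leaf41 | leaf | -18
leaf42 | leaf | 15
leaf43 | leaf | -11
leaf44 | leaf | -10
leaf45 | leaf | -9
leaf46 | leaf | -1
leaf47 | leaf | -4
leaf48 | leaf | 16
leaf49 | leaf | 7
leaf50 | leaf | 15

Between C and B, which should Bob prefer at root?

W (Yuki): min(17, -16) = -16
X (Yuki): min(4, -4) = -4
Y (Yuki): min(19, -15, 15) = -15
H (Bob): max(-16, -4, -15) = -4
Z (Yuki): min(-18, 15, -11, -10) = -18
AA (Yuki): min(-9, -1, -4) = -9
AB (Yuki): min(16, 7, 15) = 7
J (Bob): max(-18, -9, 7) = 7
C (Yuki): min(-4, 7) = -4
S (Yuki): min(10, 13, -20) = -20
T (Yuki): min(5, -11, 4, 14) = -11
F (Bob): max(-20, -11) = -11
U (Yuki): min(7, -6) = -6
V (Yuki): min(0, -5, -7) = -7
G (Bob): max(-6, -7) = -6
B (Yuki): min(-11, -6) = -11
Bob prefers the higher value; C=-4, B=-11. C is better since -4 > -11.

C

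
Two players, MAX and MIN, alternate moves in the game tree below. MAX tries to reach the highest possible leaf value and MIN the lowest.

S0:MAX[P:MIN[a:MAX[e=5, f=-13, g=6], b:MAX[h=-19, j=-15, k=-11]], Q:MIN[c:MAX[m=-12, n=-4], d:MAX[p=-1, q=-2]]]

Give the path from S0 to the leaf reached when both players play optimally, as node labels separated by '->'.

S0 -> Q -> c -> n

a (MAX): max(5, -13, 6) = 6
b (MAX): max(-19, -15, -11) = -11
P (MIN): min(6, -11) = -11
c (MAX): max(-12, -4) = -4
d (MAX): max(-1, -2) = -1
Q (MIN): min(-4, -1) = -4
S0 (MAX): max(-11, -4) = -4
At S0, MAX picks Q (highest: -4).
At Q, MIN picks c (lowest: -4).
At c, MAX picks n (highest: -4).
Terminal value -4.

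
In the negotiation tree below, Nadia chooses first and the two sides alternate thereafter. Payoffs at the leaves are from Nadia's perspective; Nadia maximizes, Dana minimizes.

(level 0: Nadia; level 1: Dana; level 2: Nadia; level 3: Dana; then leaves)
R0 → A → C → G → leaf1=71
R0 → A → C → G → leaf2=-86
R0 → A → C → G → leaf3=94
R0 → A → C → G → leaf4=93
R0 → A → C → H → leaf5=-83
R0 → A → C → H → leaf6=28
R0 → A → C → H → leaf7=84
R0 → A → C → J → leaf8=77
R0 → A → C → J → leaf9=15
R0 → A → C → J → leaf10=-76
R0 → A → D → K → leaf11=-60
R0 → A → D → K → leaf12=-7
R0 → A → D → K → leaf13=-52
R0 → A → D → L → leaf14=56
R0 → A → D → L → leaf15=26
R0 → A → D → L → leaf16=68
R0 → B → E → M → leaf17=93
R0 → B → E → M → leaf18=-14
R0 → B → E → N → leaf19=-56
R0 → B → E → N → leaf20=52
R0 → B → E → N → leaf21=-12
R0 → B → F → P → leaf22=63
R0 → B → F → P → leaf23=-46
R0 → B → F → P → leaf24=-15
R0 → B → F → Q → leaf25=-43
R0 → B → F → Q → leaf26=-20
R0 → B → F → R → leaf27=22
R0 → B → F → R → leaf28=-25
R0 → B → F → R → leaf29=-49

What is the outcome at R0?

-43

G (Dana): min(71, -86, 94, 93) = -86
H (Dana): min(-83, 28, 84) = -83
J (Dana): min(77, 15, -76) = -76
C (Nadia): max(-86, -83, -76) = -76
K (Dana): min(-60, -7, -52) = -60
L (Dana): min(56, 26, 68) = 26
D (Nadia): max(-60, 26) = 26
A (Dana): min(-76, 26) = -76
M (Dana): min(93, -14) = -14
N (Dana): min(-56, 52, -12) = -56
E (Nadia): max(-14, -56) = -14
P (Dana): min(63, -46, -15) = -46
Q (Dana): min(-43, -20) = -43
R (Dana): min(22, -25, -49) = -49
F (Nadia): max(-46, -43, -49) = -43
B (Dana): min(-14, -43) = -43
R0 (Nadia): max(-76, -43) = -43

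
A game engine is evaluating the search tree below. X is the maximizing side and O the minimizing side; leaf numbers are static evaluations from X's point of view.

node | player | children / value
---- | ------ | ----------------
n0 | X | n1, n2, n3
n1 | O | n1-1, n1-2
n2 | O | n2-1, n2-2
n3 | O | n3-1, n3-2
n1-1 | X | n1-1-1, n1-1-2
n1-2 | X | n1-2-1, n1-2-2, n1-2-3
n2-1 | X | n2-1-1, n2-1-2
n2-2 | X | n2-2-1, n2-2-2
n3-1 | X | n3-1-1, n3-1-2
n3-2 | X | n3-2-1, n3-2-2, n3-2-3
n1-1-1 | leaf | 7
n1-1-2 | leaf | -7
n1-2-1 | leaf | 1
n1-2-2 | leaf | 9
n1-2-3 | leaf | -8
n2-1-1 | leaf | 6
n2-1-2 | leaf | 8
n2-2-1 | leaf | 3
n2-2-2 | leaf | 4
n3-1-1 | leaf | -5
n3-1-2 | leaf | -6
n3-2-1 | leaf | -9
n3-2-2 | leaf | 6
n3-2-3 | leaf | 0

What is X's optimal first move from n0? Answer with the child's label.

n1

n1-1 (X): max(7, -7) = 7
n1-2 (X): max(1, 9, -8) = 9
n1 (O): min(7, 9) = 7
n2-1 (X): max(6, 8) = 8
n2-2 (X): max(3, 4) = 4
n2 (O): min(8, 4) = 4
n3-1 (X): max(-5, -6) = -5
n3-2 (X): max(-9, 6, 0) = 6
n3 (O): min(-5, 6) = -5
n0 (X): max(7, 4, -5) = 7
X at n0 wants the highest of {n1=7, n2=4, n3=-5}, so chooses n1.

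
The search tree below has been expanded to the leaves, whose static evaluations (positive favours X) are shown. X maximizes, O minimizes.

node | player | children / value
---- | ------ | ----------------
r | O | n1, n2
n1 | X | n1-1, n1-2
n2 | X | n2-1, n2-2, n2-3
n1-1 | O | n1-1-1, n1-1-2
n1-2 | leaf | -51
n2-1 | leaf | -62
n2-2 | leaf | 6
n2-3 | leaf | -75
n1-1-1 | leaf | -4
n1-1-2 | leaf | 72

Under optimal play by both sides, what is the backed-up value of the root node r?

n1-1 (O): min(-4, 72) = -4
n1 (X): max(-4, -51) = -4
n2 (X): max(-62, 6, -75) = 6
r (O): min(-4, 6) = -4

-4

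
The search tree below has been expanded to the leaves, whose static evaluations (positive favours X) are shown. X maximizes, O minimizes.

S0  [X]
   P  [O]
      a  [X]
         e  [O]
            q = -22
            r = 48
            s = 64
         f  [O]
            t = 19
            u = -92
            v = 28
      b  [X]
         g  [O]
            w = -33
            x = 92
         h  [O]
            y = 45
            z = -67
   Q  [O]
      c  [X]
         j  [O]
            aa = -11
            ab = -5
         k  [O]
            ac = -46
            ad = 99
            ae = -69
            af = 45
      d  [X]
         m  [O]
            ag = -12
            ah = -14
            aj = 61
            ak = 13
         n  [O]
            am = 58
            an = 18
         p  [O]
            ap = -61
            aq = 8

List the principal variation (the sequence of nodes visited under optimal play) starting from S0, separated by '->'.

e (O): min(-22, 48, 64) = -22
f (O): min(19, -92, 28) = -92
a (X): max(-22, -92) = -22
g (O): min(-33, 92) = -33
h (O): min(45, -67) = -67
b (X): max(-33, -67) = -33
P (O): min(-22, -33) = -33
j (O): min(-11, -5) = -11
k (O): min(-46, 99, -69, 45) = -69
c (X): max(-11, -69) = -11
m (O): min(-12, -14, 61, 13) = -14
n (O): min(58, 18) = 18
p (O): min(-61, 8) = -61
d (X): max(-14, 18, -61) = 18
Q (O): min(-11, 18) = -11
S0 (X): max(-33, -11) = -11
At S0, X picks Q (highest: -11).
At Q, O picks c (lowest: -11).
At c, X picks j (highest: -11).
At j, O picks aa (lowest: -11).
Terminal value -11.

S0 -> Q -> c -> j -> aa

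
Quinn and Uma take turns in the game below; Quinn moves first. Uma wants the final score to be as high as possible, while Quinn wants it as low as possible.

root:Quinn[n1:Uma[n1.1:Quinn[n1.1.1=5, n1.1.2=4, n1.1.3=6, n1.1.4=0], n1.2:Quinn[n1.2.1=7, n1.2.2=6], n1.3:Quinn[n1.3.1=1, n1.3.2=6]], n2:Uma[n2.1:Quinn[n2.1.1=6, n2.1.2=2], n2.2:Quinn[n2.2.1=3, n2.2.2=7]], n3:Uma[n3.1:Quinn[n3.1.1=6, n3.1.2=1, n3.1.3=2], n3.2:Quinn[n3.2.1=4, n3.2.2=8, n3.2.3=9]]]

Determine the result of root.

3

n1.1 (Quinn): min(5, 4, 6, 0) = 0
n1.2 (Quinn): min(7, 6) = 6
n1.3 (Quinn): min(1, 6) = 1
n1 (Uma): max(0, 6, 1) = 6
n2.1 (Quinn): min(6, 2) = 2
n2.2 (Quinn): min(3, 7) = 3
n2 (Uma): max(2, 3) = 3
n3.1 (Quinn): min(6, 1, 2) = 1
n3.2 (Quinn): min(4, 8, 9) = 4
n3 (Uma): max(1, 4) = 4
root (Quinn): min(6, 3, 4) = 3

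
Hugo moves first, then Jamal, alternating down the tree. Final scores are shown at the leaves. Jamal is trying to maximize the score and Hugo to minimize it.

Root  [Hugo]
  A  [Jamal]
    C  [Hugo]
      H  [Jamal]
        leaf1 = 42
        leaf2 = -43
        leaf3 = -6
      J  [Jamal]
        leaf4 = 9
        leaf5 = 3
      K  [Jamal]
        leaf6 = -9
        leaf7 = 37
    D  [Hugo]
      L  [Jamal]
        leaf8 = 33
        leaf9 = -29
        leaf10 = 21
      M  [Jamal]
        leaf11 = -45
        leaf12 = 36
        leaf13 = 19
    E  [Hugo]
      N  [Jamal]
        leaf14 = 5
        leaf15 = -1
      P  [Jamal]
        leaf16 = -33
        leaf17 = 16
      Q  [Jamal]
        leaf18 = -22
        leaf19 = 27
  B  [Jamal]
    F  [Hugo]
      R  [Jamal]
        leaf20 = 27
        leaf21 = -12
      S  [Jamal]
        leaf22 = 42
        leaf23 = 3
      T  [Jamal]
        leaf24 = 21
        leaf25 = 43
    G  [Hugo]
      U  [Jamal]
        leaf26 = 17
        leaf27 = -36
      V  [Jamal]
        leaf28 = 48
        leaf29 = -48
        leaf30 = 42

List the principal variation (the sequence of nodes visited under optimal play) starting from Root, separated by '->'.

Root -> B -> F -> R -> leaf20

H (Jamal): max(42, -43, -6) = 42
J (Jamal): max(9, 3) = 9
K (Jamal): max(-9, 37) = 37
C (Hugo): min(42, 9, 37) = 9
L (Jamal): max(33, -29, 21) = 33
M (Jamal): max(-45, 36, 19) = 36
D (Hugo): min(33, 36) = 33
N (Jamal): max(5, -1) = 5
P (Jamal): max(-33, 16) = 16
Q (Jamal): max(-22, 27) = 27
E (Hugo): min(5, 16, 27) = 5
A (Jamal): max(9, 33, 5) = 33
R (Jamal): max(27, -12) = 27
S (Jamal): max(42, 3) = 42
T (Jamal): max(21, 43) = 43
F (Hugo): min(27, 42, 43) = 27
U (Jamal): max(17, -36) = 17
V (Jamal): max(48, -48, 42) = 48
G (Hugo): min(17, 48) = 17
B (Jamal): max(27, 17) = 27
Root (Hugo): min(33, 27) = 27
At Root, Hugo picks B (lowest: 27).
At B, Jamal picks F (highest: 27).
At F, Hugo picks R (lowest: 27).
At R, Jamal picks leaf20 (highest: 27).
Terminal value 27.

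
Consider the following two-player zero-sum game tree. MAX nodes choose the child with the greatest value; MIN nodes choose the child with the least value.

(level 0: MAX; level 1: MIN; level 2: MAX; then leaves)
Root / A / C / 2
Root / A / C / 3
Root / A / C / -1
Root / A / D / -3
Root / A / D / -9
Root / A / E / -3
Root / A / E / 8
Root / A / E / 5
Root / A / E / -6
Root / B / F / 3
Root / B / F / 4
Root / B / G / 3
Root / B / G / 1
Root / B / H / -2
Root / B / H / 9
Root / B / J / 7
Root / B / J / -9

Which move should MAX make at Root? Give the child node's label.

C (MAX): max(2, 3, -1) = 3
D (MAX): max(-3, -9) = -3
E (MAX): max(-3, 8, 5, -6) = 8
A (MIN): min(3, -3, 8) = -3
F (MAX): max(3, 4) = 4
G (MAX): max(3, 1) = 3
H (MAX): max(-2, 9) = 9
J (MAX): max(7, -9) = 7
B (MIN): min(4, 3, 9, 7) = 3
Root (MAX): max(-3, 3) = 3
MAX at Root wants the highest of {A=-3, B=3}, so chooses B.

B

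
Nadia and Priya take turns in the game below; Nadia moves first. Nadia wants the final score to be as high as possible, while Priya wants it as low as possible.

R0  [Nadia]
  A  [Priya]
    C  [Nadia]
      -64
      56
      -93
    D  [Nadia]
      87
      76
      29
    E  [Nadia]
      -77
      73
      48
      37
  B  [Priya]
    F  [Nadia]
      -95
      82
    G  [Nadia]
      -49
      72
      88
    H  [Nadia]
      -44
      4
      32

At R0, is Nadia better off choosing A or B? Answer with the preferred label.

A

C (Nadia): max(-64, 56, -93) = 56
D (Nadia): max(87, 76, 29) = 87
E (Nadia): max(-77, 73, 48, 37) = 73
A (Priya): min(56, 87, 73) = 56
F (Nadia): max(-95, 82) = 82
G (Nadia): max(-49, 72, 88) = 88
H (Nadia): max(-44, 4, 32) = 32
B (Priya): min(82, 88, 32) = 32
Nadia prefers the higher value; A=56, B=32. A is better since 56 > 32.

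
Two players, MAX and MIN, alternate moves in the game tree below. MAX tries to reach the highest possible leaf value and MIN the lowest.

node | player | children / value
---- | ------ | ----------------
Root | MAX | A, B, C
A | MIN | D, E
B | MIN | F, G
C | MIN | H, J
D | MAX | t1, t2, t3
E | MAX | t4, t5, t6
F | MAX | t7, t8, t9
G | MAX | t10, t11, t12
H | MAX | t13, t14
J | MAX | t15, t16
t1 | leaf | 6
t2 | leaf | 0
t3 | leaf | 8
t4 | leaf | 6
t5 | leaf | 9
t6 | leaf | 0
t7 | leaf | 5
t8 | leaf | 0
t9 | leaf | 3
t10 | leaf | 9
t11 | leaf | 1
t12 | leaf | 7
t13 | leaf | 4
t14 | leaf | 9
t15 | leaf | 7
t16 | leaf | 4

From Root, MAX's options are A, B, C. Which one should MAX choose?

A

D (MAX): max(6, 0, 8) = 8
E (MAX): max(6, 9, 0) = 9
A (MIN): min(8, 9) = 8
F (MAX): max(5, 0, 3) = 5
G (MAX): max(9, 1, 7) = 9
B (MIN): min(5, 9) = 5
H (MAX): max(4, 9) = 9
J (MAX): max(7, 4) = 7
C (MIN): min(9, 7) = 7
Root (MAX): max(8, 5, 7) = 8
MAX at Root wants the highest of {A=8, B=5, C=7}, so chooses A.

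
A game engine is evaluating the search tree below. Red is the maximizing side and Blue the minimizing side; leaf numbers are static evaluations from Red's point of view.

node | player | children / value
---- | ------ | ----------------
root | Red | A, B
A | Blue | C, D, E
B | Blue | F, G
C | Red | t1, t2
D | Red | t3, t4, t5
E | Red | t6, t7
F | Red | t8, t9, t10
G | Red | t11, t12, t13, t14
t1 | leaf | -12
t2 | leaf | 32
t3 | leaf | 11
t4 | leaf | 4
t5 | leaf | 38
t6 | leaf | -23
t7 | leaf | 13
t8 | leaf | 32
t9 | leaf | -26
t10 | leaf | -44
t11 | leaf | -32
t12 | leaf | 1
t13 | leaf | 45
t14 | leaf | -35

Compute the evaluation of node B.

F (Red): max(32, -26, -44) = 32
G (Red): max(-32, 1, 45, -35) = 45
B (Blue): min(32, 45) = 32

32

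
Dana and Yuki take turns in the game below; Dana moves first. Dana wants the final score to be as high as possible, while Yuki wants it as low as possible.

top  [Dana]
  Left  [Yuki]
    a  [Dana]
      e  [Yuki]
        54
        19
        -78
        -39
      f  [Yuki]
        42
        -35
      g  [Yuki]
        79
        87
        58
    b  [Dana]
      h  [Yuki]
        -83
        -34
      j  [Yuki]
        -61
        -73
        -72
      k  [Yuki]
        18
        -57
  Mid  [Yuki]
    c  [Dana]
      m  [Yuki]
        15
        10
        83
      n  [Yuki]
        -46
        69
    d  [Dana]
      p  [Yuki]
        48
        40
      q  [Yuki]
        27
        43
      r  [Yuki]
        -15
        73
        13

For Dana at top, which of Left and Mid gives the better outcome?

e (Yuki): min(54, 19, -78, -39) = -78
f (Yuki): min(42, -35) = -35
g (Yuki): min(79, 87, 58) = 58
a (Dana): max(-78, -35, 58) = 58
h (Yuki): min(-83, -34) = -83
j (Yuki): min(-61, -73, -72) = -73
k (Yuki): min(18, -57) = -57
b (Dana): max(-83, -73, -57) = -57
Left (Yuki): min(58, -57) = -57
m (Yuki): min(15, 10, 83) = 10
n (Yuki): min(-46, 69) = -46
c (Dana): max(10, -46) = 10
p (Yuki): min(48, 40) = 40
q (Yuki): min(27, 43) = 27
r (Yuki): min(-15, 73, 13) = -15
d (Dana): max(40, 27, -15) = 40
Mid (Yuki): min(10, 40) = 10
Dana prefers the higher value; Left=-57, Mid=10. Mid is better since 10 > -57.

Mid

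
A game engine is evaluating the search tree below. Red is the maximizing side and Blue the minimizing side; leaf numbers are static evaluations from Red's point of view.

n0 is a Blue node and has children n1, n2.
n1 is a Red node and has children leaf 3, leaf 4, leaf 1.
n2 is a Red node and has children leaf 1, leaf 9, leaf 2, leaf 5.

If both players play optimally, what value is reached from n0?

4

n1 (Red): max(3, 4, 1) = 4
n2 (Red): max(1, 9, 2, 5) = 9
n0 (Blue): min(4, 9) = 4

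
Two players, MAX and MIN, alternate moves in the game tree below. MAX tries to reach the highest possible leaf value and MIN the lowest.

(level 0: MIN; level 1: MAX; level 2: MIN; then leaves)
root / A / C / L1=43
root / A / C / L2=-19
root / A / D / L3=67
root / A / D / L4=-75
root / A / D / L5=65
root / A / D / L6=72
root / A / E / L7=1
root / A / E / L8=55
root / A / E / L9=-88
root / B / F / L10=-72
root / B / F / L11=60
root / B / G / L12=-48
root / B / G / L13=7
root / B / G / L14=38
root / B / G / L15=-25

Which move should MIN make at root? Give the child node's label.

C (MIN): min(43, -19) = -19
D (MIN): min(67, -75, 65, 72) = -75
E (MIN): min(1, 55, -88) = -88
A (MAX): max(-19, -75, -88) = -19
F (MIN): min(-72, 60) = -72
G (MIN): min(-48, 7, 38, -25) = -48
B (MAX): max(-72, -48) = -48
root (MIN): min(-19, -48) = -48
MIN at root wants the lowest of {A=-19, B=-48}, so chooses B.

B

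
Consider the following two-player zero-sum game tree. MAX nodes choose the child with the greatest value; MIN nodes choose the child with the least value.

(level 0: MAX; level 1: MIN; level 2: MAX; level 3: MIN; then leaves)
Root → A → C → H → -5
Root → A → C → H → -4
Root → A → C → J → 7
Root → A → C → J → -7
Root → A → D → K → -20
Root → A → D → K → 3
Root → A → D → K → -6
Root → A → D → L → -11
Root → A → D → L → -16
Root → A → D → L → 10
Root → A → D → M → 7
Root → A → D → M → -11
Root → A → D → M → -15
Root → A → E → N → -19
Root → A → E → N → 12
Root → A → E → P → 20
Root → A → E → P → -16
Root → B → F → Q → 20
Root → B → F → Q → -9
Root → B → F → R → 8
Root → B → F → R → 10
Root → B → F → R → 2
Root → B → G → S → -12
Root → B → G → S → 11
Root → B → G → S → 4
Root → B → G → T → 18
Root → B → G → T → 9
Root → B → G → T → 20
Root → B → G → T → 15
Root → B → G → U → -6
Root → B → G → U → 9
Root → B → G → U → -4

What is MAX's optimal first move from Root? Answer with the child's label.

B

H (MIN): min(-5, -4) = -5
J (MIN): min(7, -7) = -7
C (MAX): max(-5, -7) = -5
K (MIN): min(-20, 3, -6) = -20
L (MIN): min(-11, -16, 10) = -16
M (MIN): min(7, -11, -15) = -15
D (MAX): max(-20, -16, -15) = -15
N (MIN): min(-19, 12) = -19
P (MIN): min(20, -16) = -16
E (MAX): max(-19, -16) = -16
A (MIN): min(-5, -15, -16) = -16
Q (MIN): min(20, -9) = -9
R (MIN): min(8, 10, 2) = 2
F (MAX): max(-9, 2) = 2
S (MIN): min(-12, 11, 4) = -12
T (MIN): min(18, 9, 20, 15) = 9
U (MIN): min(-6, 9, -4) = -6
G (MAX): max(-12, 9, -6) = 9
B (MIN): min(2, 9) = 2
Root (MAX): max(-16, 2) = 2
MAX at Root wants the highest of {A=-16, B=2}, so chooses B.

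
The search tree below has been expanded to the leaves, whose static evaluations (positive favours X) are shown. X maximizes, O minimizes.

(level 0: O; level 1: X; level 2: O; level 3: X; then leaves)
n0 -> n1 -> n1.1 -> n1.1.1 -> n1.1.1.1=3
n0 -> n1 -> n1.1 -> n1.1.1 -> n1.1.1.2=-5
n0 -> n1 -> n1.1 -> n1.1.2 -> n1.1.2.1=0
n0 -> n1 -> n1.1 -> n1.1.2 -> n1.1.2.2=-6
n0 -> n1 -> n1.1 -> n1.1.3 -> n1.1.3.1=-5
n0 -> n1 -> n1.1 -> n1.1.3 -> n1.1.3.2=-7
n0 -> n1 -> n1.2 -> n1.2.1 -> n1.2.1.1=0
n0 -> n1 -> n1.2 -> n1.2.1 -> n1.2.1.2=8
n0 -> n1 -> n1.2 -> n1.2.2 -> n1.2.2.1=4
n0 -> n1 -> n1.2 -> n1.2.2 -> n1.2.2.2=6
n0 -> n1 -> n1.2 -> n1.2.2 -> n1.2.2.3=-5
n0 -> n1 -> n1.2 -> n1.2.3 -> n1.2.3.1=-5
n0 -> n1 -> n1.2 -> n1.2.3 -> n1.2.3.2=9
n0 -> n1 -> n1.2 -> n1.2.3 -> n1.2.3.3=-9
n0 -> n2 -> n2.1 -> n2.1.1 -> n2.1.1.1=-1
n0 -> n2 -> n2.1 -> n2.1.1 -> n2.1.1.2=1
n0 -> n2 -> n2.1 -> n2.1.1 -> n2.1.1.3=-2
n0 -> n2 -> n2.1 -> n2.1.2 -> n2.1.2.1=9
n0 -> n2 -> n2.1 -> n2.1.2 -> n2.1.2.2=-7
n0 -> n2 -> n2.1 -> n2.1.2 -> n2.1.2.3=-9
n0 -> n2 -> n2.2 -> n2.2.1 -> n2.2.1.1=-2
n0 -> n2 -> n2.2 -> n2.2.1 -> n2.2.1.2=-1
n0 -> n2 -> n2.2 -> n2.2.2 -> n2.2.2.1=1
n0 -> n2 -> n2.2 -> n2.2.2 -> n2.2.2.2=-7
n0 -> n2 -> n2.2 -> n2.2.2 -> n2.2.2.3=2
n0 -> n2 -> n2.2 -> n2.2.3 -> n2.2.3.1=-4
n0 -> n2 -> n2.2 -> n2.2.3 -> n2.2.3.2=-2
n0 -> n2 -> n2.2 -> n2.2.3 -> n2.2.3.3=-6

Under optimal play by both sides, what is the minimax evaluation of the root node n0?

1

n1.1.1 (X): max(3, -5) = 3
n1.1.2 (X): max(0, -6) = 0
n1.1.3 (X): max(-5, -7) = -5
n1.1 (O): min(3, 0, -5) = -5
n1.2.1 (X): max(0, 8) = 8
n1.2.2 (X): max(4, 6, -5) = 6
n1.2.3 (X): max(-5, 9, -9) = 9
n1.2 (O): min(8, 6, 9) = 6
n1 (X): max(-5, 6) = 6
n2.1.1 (X): max(-1, 1, -2) = 1
n2.1.2 (X): max(9, -7, -9) = 9
n2.1 (O): min(1, 9) = 1
n2.2.1 (X): max(-2, -1) = -1
n2.2.2 (X): max(1, -7, 2) = 2
n2.2.3 (X): max(-4, -2, -6) = -2
n2.2 (O): min(-1, 2, -2) = -2
n2 (X): max(1, -2) = 1
n0 (O): min(6, 1) = 1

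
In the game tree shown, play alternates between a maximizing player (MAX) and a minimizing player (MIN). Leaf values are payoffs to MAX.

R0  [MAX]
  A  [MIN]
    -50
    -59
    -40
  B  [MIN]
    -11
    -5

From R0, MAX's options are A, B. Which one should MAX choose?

A (MIN): min(-50, -59, -40) = -59
B (MIN): min(-11, -5) = -11
R0 (MAX): max(-59, -11) = -11
MAX at R0 wants the highest of {A=-59, B=-11}, so chooses B.

B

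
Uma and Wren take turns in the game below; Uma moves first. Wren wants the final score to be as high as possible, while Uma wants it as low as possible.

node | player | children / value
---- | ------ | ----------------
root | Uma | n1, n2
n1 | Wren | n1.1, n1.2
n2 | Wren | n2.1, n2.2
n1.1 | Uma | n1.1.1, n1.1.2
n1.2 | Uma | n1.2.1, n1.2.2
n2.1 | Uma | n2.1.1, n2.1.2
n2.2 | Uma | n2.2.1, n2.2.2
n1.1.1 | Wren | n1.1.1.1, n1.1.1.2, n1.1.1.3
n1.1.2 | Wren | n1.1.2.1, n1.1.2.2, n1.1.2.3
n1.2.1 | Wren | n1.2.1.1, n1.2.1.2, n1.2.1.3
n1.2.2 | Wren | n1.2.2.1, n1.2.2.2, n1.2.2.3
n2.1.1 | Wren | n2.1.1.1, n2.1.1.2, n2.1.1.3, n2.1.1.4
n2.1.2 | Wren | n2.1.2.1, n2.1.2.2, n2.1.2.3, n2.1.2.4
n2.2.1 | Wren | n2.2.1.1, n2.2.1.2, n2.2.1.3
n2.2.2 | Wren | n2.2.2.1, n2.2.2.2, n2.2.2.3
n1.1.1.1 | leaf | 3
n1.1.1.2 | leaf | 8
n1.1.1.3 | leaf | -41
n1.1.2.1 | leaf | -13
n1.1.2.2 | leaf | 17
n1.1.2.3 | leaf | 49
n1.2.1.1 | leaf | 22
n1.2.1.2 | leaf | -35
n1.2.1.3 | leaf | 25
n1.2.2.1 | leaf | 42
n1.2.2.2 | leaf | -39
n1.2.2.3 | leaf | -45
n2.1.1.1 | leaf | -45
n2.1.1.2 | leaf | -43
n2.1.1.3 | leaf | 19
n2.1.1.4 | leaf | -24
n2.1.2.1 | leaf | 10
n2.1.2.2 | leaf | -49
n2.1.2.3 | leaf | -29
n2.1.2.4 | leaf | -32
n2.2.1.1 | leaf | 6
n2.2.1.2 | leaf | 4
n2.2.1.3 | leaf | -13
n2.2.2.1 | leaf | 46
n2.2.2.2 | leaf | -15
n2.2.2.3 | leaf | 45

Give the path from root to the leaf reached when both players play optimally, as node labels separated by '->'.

n1.1.1 (Wren): max(3, 8, -41) = 8
n1.1.2 (Wren): max(-13, 17, 49) = 49
n1.1 (Uma): min(8, 49) = 8
n1.2.1 (Wren): max(22, -35, 25) = 25
n1.2.2 (Wren): max(42, -39, -45) = 42
n1.2 (Uma): min(25, 42) = 25
n1 (Wren): max(8, 25) = 25
n2.1.1 (Wren): max(-45, -43, 19, -24) = 19
n2.1.2 (Wren): max(10, -49, -29, -32) = 10
n2.1 (Uma): min(19, 10) = 10
n2.2.1 (Wren): max(6, 4, -13) = 6
n2.2.2 (Wren): max(46, -15, 45) = 46
n2.2 (Uma): min(6, 46) = 6
n2 (Wren): max(10, 6) = 10
root (Uma): min(25, 10) = 10
At root, Uma picks n2 (lowest: 10).
At n2, Wren picks n2.1 (highest: 10).
At n2.1, Uma picks n2.1.2 (lowest: 10).
At n2.1.2, Wren picks n2.1.2.1 (highest: 10).
Terminal value 10.

root -> n2 -> n2.1 -> n2.1.2 -> n2.1.2.1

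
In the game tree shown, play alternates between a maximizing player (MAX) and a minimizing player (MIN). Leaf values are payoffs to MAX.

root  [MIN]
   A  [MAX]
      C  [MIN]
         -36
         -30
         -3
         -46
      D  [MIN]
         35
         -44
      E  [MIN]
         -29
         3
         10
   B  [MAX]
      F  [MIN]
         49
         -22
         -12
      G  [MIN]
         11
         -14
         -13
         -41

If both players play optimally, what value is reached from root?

C (MIN): min(-36, -30, -3, -46) = -46
D (MIN): min(35, -44) = -44
E (MIN): min(-29, 3, 10) = -29
A (MAX): max(-46, -44, -29) = -29
F (MIN): min(49, -22, -12) = -22
G (MIN): min(11, -14, -13, -41) = -41
B (MAX): max(-22, -41) = -22
root (MIN): min(-29, -22) = -29

-29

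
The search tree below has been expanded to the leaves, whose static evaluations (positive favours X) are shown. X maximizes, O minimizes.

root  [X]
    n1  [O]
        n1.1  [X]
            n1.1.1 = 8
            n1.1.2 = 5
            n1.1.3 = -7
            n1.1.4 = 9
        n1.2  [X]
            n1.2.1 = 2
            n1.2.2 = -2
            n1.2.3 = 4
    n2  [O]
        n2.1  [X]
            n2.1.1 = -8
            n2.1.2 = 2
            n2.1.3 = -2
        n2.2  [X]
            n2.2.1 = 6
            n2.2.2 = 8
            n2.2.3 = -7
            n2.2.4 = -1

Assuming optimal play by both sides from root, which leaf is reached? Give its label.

n1.2.3

n1.1 (X): max(8, 5, -7, 9) = 9
n1.2 (X): max(2, -2, 4) = 4
n1 (O): min(9, 4) = 4
n2.1 (X): max(-8, 2, -2) = 2
n2.2 (X): max(6, 8, -7, -1) = 8
n2 (O): min(2, 8) = 2
root (X): max(4, 2) = 4
At root, X picks n1 (highest: 4).
At n1, O picks n1.2 (lowest: 4).
At n1.2, X picks n1.2.3 (highest: 4).
Terminal value 4.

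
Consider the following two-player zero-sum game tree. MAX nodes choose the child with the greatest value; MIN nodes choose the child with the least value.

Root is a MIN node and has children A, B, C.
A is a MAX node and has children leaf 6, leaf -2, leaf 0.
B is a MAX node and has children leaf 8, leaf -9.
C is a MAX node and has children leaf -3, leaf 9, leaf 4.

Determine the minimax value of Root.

6

A (MAX): max(6, -2, 0) = 6
B (MAX): max(8, -9) = 8
C (MAX): max(-3, 9, 4) = 9
Root (MIN): min(6, 8, 9) = 6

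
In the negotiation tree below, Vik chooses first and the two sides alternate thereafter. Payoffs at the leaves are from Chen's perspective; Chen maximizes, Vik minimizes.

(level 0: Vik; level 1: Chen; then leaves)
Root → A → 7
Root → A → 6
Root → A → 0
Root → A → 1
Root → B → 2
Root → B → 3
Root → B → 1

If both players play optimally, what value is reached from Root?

A (Chen): max(7, 6, 0, 1) = 7
B (Chen): max(2, 3, 1) = 3
Root (Vik): min(7, 3) = 3

3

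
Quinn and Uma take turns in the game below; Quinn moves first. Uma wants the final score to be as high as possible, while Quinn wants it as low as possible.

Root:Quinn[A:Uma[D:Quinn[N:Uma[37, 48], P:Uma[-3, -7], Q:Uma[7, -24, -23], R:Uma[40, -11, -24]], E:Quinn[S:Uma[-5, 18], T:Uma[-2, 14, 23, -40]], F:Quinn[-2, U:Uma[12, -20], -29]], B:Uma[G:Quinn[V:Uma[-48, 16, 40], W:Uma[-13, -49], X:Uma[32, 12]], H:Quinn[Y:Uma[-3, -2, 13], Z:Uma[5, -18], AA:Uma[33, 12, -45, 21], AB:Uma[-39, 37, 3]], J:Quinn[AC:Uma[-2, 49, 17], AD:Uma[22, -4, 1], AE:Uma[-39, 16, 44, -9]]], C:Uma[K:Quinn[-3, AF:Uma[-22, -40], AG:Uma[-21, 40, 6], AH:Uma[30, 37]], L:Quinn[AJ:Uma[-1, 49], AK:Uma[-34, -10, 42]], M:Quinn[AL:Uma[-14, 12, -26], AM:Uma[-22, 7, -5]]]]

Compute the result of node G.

V (Uma): max(-48, 16, 40) = 40
W (Uma): max(-13, -49) = -13
X (Uma): max(32, 12) = 32
G (Quinn): min(40, -13, 32) = -13

-13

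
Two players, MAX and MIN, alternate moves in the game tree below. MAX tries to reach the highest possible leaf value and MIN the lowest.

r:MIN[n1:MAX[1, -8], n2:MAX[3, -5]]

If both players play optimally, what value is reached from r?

n1 (MAX): max(1, -8) = 1
n2 (MAX): max(3, -5) = 3
r (MIN): min(1, 3) = 1

1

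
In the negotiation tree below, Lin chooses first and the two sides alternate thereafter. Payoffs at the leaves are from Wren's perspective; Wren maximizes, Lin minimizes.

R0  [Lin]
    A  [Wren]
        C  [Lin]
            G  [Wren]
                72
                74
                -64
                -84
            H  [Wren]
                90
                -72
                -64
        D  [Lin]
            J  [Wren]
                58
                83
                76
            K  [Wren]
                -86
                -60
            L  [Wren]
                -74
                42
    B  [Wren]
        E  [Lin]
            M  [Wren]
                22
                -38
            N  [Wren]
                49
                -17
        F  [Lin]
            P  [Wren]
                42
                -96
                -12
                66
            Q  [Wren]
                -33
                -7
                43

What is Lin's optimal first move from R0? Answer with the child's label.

G (Wren): max(72, 74, -64, -84) = 74
H (Wren): max(90, -72, -64) = 90
C (Lin): min(74, 90) = 74
J (Wren): max(58, 83, 76) = 83
K (Wren): max(-86, -60) = -60
L (Wren): max(-74, 42) = 42
D (Lin): min(83, -60, 42) = -60
A (Wren): max(74, -60) = 74
M (Wren): max(22, -38) = 22
N (Wren): max(49, -17) = 49
E (Lin): min(22, 49) = 22
P (Wren): max(42, -96, -12, 66) = 66
Q (Wren): max(-33, -7, 43) = 43
F (Lin): min(66, 43) = 43
B (Wren): max(22, 43) = 43
R0 (Lin): min(74, 43) = 43
Lin at R0 wants the lowest of {A=74, B=43}, so chooses B.

B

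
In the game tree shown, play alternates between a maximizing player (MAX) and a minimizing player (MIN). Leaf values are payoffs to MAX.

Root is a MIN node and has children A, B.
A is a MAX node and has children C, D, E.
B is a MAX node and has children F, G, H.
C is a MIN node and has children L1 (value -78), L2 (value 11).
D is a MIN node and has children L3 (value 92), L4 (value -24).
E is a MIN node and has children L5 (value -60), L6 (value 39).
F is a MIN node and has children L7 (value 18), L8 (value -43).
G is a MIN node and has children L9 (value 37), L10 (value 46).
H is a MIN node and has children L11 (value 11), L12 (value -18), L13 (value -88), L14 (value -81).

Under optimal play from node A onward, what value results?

-24

C (MIN): min(-78, 11) = -78
D (MIN): min(92, -24) = -24
E (MIN): min(-60, 39) = -60
A (MAX): max(-78, -24, -60) = -24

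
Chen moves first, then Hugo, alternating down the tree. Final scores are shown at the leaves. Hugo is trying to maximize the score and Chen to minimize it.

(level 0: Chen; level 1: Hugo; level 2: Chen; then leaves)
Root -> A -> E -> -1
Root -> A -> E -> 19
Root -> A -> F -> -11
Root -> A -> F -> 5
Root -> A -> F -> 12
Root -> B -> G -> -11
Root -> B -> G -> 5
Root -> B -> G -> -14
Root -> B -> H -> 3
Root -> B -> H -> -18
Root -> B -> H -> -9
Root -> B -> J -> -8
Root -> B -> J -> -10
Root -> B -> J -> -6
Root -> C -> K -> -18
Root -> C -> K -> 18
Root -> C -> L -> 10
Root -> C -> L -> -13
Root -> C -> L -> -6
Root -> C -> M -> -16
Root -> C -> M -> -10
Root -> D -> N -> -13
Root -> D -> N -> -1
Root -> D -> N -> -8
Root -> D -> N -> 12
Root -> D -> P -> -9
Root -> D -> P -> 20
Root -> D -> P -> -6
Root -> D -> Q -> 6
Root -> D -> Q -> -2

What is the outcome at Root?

-13

E (Chen): min(-1, 19) = -1
F (Chen): min(-11, 5, 12) = -11
A (Hugo): max(-1, -11) = -1
G (Chen): min(-11, 5, -14) = -14
H (Chen): min(3, -18, -9) = -18
J (Chen): min(-8, -10, -6) = -10
B (Hugo): max(-14, -18, -10) = -10
K (Chen): min(-18, 18) = -18
L (Chen): min(10, -13, -6) = -13
M (Chen): min(-16, -10) = -16
C (Hugo): max(-18, -13, -16) = -13
N (Chen): min(-13, -1, -8, 12) = -13
P (Chen): min(-9, 20, -6) = -9
Q (Chen): min(6, -2) = -2
D (Hugo): max(-13, -9, -2) = -2
Root (Chen): min(-1, -10, -13, -2) = -13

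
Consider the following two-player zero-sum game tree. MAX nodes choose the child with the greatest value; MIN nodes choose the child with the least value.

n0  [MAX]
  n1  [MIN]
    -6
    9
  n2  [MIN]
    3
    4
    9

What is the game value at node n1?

-6

n1 (MIN): min(-6, 9) = -6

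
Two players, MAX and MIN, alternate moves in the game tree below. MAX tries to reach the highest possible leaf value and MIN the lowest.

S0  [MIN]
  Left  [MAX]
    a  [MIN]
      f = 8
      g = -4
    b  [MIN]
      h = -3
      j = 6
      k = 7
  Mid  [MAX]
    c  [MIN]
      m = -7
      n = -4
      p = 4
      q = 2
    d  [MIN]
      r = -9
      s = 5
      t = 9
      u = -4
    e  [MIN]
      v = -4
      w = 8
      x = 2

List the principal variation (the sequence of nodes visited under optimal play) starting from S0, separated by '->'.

S0 -> Mid -> e -> v

a (MIN): min(8, -4) = -4
b (MIN): min(-3, 6, 7) = -3
Left (MAX): max(-4, -3) = -3
c (MIN): min(-7, -4, 4, 2) = -7
d (MIN): min(-9, 5, 9, -4) = -9
e (MIN): min(-4, 8, 2) = -4
Mid (MAX): max(-7, -9, -4) = -4
S0 (MIN): min(-3, -4) = -4
At S0, MIN picks Mid (lowest: -4).
At Mid, MAX picks e (highest: -4).
At e, MIN picks v (lowest: -4).
Terminal value -4.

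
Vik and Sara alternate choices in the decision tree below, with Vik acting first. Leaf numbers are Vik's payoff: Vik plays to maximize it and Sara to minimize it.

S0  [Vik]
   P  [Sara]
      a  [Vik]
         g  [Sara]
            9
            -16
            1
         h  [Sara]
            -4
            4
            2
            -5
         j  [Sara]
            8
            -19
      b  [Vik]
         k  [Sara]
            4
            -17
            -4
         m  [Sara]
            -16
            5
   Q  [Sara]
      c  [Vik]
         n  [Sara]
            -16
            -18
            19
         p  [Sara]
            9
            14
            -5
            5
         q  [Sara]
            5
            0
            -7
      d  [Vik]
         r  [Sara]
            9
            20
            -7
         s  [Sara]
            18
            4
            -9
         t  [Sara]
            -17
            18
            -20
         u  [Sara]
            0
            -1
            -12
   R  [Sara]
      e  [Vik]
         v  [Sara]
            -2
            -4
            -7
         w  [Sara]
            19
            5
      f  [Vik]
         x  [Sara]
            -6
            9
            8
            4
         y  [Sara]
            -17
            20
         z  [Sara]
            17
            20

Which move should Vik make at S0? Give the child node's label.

g (Sara): min(9, -16, 1) = -16
h (Sara): min(-4, 4, 2, -5) = -5
j (Sara): min(8, -19) = -19
a (Vik): max(-16, -5, -19) = -5
k (Sara): min(4, -17, -4) = -17
m (Sara): min(-16, 5) = -16
b (Vik): max(-17, -16) = -16
P (Sara): min(-5, -16) = -16
n (Sara): min(-16, -18, 19) = -18
p (Sara): min(9, 14, -5, 5) = -5
q (Sara): min(5, 0, -7) = -7
c (Vik): max(-18, -5, -7) = -5
r (Sara): min(9, 20, -7) = -7
s (Sara): min(18, 4, -9) = -9
t (Sara): min(-17, 18, -20) = -20
u (Sara): min(0, -1, -12) = -12
d (Vik): max(-7, -9, -20, -12) = -7
Q (Sara): min(-5, -7) = -7
v (Sara): min(-2, -4, -7) = -7
w (Sara): min(19, 5) = 5
e (Vik): max(-7, 5) = 5
x (Sara): min(-6, 9, 8, 4) = -6
y (Sara): min(-17, 20) = -17
z (Sara): min(17, 20) = 17
f (Vik): max(-6, -17, 17) = 17
R (Sara): min(5, 17) = 5
S0 (Vik): max(-16, -7, 5) = 5
Vik at S0 wants the highest of {P=-16, Q=-7, R=5}, so chooses R.

R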